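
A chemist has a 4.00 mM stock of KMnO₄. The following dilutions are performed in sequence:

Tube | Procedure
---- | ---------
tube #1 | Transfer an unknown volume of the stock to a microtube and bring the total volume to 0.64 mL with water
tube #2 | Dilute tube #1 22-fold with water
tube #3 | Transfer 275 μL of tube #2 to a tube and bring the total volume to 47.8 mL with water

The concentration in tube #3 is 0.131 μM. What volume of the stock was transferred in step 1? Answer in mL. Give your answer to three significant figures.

Step 1: v brought to 0.64 mL → factor = 0.64 mL/v
Step 2: 22-fold → factor 22
Step 3: 275 μL brought to 47.8 mL → factor 47800/275 = 173.82
Product of known-step factors = 3824
Overall factor = 4.00 mM / (0.131 μM) = 30534
Step-1 factor = 30534 / 3824 = 7.9849
v = 0.64 mL / 7.9849 = 0.0802 mL

0.0802 mL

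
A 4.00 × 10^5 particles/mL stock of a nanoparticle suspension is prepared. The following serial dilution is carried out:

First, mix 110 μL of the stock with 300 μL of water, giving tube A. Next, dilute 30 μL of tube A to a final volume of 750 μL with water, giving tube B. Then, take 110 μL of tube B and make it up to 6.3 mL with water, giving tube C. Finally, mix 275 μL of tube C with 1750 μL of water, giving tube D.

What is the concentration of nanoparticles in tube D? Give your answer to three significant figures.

Step 1: 110 μL + 300 μL = 410 μL total → factor 410/110 = 3.7273
Step 2: 30 μL brought to 750 μL → factor 750/30 = 25
Step 3: 110 μL brought to 6.3 mL → factor 6300/110 = 57.273
Step 4: 275 μL + 1750 μL = 2025 μL total → factor 2025/275 = 7.3636
Overall dilution factor = 3.7273 × 25 × 57.273 × 7.3636 = 39298
Final = 4.00 × 10^5 particles/mL / 39298 = 10.2 particles/mL

10.2 particles/mL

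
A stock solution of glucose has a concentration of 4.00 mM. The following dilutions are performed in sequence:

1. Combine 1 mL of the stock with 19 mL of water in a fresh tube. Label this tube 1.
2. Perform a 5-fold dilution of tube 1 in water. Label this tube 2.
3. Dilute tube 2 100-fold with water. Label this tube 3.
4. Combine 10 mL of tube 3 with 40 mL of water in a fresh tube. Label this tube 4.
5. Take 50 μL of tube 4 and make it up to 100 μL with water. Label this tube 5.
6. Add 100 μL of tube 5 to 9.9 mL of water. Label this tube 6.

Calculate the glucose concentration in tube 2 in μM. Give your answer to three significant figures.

40.0 μM

Step 1: 1 mL + 19 mL = 20 mL total → factor 20/1 = 20
Step 2: 5-fold → factor 5
Dilution factor through tube 2 = 20 × 5 = 100
[tube 2] = 4.00 mM / 100 = 0.04000 mM = 40.0 μM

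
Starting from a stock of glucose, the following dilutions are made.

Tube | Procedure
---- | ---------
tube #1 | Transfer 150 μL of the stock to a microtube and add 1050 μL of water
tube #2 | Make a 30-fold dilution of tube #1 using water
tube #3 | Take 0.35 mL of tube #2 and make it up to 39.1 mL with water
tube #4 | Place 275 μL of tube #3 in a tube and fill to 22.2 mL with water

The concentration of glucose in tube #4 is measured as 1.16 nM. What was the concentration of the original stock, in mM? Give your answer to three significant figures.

2.51 mM

Step 1: 150 μL + 1050 μL = 1200 μL total → factor 1200/150 = 8
Step 2: 30-fold → factor 30
Step 3: 0.35 mL brought to 39.1 mL → factor 39.1/0.35 = 111.71
Step 4: 275 μL brought to 22.2 mL → factor 22200/275 = 80.727
Overall dilution factor = 8 × 30 × 111.71 × 80.727 = 2.1644 × 10^6
Stock = 1.16 nM × 2.1644 × 10^6 = 2.511 × 10^6 nM = 2.51 mM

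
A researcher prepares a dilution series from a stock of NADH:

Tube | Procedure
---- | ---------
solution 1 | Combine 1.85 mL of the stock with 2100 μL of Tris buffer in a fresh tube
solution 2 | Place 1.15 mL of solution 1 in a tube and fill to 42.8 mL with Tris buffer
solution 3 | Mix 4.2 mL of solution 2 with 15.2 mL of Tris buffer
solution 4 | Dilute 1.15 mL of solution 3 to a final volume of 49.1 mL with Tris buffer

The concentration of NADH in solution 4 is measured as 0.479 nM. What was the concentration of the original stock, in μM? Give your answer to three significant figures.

Step 1: 1.85 mL + 2100 μL = 3.95 mL total → factor 3.95/1.85 = 2.1351
Step 2: 1.15 mL brought to 42.8 mL → factor 42.8/1.15 = 37.217
Step 3: 4.2 mL + 15.2 mL = 19.4 mL total → factor 19.4/4.2 = 4.619
Step 4: 1.15 mL brought to 49.1 mL → factor 49.1/1.15 = 42.696
Overall dilution factor = 2.1351 × 37.217 × 4.619 × 42.696 = 15671
Stock = 0.479 nM × 15671 = 7507 nM = 7.51 μM

7.51 μM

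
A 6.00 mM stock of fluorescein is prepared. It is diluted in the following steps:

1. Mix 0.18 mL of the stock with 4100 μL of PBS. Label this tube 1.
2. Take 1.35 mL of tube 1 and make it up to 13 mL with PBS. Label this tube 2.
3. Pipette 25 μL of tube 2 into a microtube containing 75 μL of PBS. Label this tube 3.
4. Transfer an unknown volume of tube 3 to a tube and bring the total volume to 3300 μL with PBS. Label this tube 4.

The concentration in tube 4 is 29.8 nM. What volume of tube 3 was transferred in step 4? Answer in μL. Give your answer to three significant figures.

Step 1: 0.18 mL + 4100 μL = 4.28 mL total → factor 4.28/0.18 = 23.778
Step 2: 1.35 mL brought to 13 mL → factor 13/1.35 = 9.6296
Step 3: 25 μL + 75 μL = 100 μL total → factor 100/25 = 4
Step 4: v brought to 3300 μL → factor = 3300 μL/v
Product of known-step factors = 915.88
Overall factor = 6.00 mM / (29.8 nM) = 2.0134 × 10^5
Step-4 factor = 2.0134 × 10^5 / 915.88 = 219.83
v = 3300 μL / 219.83 = 15.0 μL

15.0 μL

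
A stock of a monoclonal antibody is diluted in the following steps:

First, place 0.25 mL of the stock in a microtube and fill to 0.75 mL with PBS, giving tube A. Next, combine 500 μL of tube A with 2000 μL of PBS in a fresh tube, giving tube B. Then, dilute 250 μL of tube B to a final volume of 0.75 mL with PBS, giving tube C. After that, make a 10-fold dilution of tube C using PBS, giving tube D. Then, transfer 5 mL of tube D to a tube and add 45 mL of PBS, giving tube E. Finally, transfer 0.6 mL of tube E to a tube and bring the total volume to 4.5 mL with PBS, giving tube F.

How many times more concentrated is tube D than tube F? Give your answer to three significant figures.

75.0

Step 1: 0.25 mL brought to 0.75 mL → factor 0.75/0.25 = 3
Step 2: 500 μL + 2000 μL = 2500 μL total → factor 2500/500 = 5
Step 3: 250 μL brought to 0.75 mL → factor 750/250 = 3
Step 4: 10-fold → factor 10
Step 5: 5 mL + 45 mL = 50 mL total → factor 50/5 = 10
Step 6: 0.6 mL brought to 4.5 mL → factor 4.5/0.6 = 7.5
Dilution factor to tube D = 450; to tube F = 33750
[tube D]/[tube F] = (factor to tube F)/(factor to tube D) = 33750/450 = 75.0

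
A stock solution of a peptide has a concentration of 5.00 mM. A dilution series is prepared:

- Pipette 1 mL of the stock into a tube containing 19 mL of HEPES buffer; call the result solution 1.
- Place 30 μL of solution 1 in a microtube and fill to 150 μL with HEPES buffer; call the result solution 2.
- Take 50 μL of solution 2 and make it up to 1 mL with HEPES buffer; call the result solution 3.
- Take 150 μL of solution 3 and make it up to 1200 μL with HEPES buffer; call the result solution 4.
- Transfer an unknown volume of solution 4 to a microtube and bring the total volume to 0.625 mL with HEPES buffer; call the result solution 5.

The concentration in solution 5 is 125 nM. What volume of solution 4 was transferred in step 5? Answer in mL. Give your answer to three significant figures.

Step 1: 1 mL + 19 mL = 20 mL total → factor 20/1 = 20
Step 2: 30 μL brought to 150 μL → factor 150/30 = 5
Step 3: 50 μL brought to 1 mL → factor 1000/50 = 20
Step 4: 150 μL brought to 1200 μL → factor 1200/150 = 8
Step 5: v brought to 0.625 mL → factor = 0.625 mL/v
Product of known-step factors = 16000
Overall factor = 5.00 mM / (125 nM) = 40000
Step-5 factor = 40000 / 16000 = 2.5
v = 0.625 mL / 2.5 = 0.250 mL

0.250 mL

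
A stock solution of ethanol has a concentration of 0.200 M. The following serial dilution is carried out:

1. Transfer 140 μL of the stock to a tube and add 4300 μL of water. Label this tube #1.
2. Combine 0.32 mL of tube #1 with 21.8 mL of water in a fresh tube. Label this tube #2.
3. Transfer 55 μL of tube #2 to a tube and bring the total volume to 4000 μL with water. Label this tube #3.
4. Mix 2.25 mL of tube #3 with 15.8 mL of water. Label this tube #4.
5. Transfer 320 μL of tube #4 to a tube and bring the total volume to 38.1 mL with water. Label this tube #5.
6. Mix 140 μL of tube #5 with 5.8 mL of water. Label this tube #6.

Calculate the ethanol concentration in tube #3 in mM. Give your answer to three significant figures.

0.00125 mM

Step 1: 140 μL + 4300 μL = 4440 μL total → factor 4440/140 = 31.714
Step 2: 0.32 mL + 21.8 mL = 22.12 mL total → factor 22.12/0.32 = 69.125
Step 3: 55 μL brought to 4000 μL → factor 4000/55 = 72.727
Dilution factor through tube #3 = 31.714 × 69.125 × 72.727 = 1.5944 × 10^5
[tube #3] = 0.200 M / 1.5944 × 10^5 = 1.254 × 10^-6 M = 0.00125 mM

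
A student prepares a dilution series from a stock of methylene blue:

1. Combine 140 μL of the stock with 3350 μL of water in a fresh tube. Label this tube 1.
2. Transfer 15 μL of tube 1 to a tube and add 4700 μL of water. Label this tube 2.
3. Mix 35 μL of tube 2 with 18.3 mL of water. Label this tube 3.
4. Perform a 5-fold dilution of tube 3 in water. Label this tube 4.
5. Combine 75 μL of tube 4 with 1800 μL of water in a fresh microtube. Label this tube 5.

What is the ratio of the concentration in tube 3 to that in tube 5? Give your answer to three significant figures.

Step 1: 140 μL + 3350 μL = 3490 μL total → factor 3490/140 = 24.929
Step 2: 15 μL + 4700 μL = 4715 μL total → factor 4715/15 = 314.33
Step 3: 35 μL + 18.3 mL = 18335 μL total → factor 18335/35 = 523.86
Step 4: 5-fold → factor 5
Step 5: 75 μL + 1800 μL = 1875 μL total → factor 1875/75 = 25
Dilution factor to tube 3 = 4.1049 × 10^6; to tube 5 = 5.1311 × 10^8
[tube 3]/[tube 5] = (factor to tube 5)/(factor to tube 3) = 5.1311 × 10^8/4.1049 × 10^6 = 125

125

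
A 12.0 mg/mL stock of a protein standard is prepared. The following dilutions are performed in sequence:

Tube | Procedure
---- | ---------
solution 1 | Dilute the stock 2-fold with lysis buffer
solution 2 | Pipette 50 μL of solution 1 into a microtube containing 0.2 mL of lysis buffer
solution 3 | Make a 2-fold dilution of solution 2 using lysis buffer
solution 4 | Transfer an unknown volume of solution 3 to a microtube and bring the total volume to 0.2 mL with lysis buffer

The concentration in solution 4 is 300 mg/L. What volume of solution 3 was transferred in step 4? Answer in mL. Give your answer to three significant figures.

Step 1: 2-fold → factor 2
Step 2: 50 μL + 0.2 mL = 250 μL total → factor 250/50 = 5
Step 3: 2-fold → factor 2
Step 4: v brought to 0.2 mL → factor = 0.2 mL/v
Product of known-step factors = 20
Overall factor = 12.0 mg/mL / (300 mg/L) = 40
Step-4 factor = 40 / 20 = 2
v = 0.2 mL / 2 = 0.100 mL

0.100 mL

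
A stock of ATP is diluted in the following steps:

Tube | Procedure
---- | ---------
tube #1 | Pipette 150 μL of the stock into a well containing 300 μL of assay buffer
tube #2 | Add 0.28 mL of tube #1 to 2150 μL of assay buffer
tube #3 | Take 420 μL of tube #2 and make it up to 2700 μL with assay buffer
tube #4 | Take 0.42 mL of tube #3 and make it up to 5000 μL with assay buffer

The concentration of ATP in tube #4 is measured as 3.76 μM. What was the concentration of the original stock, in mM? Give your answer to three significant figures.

Step 1: 150 μL + 300 μL = 450 μL total → factor 450/150 = 3
Step 2: 0.28 mL + 2150 μL = 2.43 mL total → factor 2.43/0.28 = 8.6786
Step 3: 420 μL brought to 2700 μL → factor 2700/420 = 6.4286
Step 4: 0.42 mL brought to 5000 μL → factor 5/0.42 = 11.905
Overall dilution factor = 3 × 8.6786 × 6.4286 × 11.905 = 1992.5
Stock = 3.76 μM × 1992.5 = 7492 μM = 7.49 mM

7.49 mM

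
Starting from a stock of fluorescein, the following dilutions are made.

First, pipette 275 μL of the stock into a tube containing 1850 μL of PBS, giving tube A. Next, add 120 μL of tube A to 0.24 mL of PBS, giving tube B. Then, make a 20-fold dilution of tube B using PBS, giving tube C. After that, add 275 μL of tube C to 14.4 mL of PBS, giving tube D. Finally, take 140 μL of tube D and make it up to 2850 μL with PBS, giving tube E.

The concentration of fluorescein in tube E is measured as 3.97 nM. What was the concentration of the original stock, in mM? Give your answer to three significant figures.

Step 1: 275 μL + 1850 μL = 2125 μL total → factor 2125/275 = 7.7273
Step 2: 120 μL + 0.24 mL = 360 μL total → factor 360/120 = 3
Step 3: 20-fold → factor 20
Step 4: 275 μL + 14.4 mL = 14675 μL total → factor 14675/275 = 53.364
Step 5: 140 μL brought to 2850 μL → factor 2850/140 = 20.357
Overall dilution factor = 7.7273 × 3 × 20 × 53.364 × 20.357 = 5.0366 × 10^5
Stock = 3.97 nM × 5.0366 × 10^5 = 2.000 × 10^6 nM = 2.00 mM

2.00 mM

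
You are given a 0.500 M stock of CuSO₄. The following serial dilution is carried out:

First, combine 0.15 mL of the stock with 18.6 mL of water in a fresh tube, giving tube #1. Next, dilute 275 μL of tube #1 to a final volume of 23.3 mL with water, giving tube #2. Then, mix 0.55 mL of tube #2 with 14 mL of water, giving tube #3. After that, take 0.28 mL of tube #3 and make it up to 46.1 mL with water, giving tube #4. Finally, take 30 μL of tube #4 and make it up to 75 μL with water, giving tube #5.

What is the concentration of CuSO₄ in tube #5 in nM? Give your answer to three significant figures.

Step 1: 0.15 mL + 18.6 mL = 18.75 mL total → factor 18.75/0.15 = 125
Step 2: 275 μL brought to 23.3 mL → factor 23300/275 = 84.727
Step 3: 0.55 mL + 14 mL = 14.55 mL total → factor 14.55/0.55 = 26.455
Step 4: 0.28 mL brought to 46.1 mL → factor 46.1/0.28 = 164.64
Step 5: 30 μL brought to 75 μL → factor 75/30 = 2.5
Overall dilution factor = 125 × 84.727 × 26.455 × 164.64 × 2.5 = 1.1532 × 10^8
Final = 0.500 M / 1.1532 × 10^8 = 4.336 × 10^-9 M = 4.34 nM

4.34 nM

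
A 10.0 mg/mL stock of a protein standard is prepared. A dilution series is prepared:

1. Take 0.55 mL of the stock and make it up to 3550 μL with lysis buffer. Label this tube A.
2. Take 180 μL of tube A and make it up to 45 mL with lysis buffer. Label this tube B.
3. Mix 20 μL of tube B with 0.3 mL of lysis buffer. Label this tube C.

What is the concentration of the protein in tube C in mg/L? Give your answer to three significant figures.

Step 1: 0.55 mL brought to 3550 μL → factor 3.55/0.55 = 6.4545
Step 2: 180 μL brought to 45 mL → factor 45000/180 = 250
Step 3: 20 μL + 0.3 mL = 320 μL total → factor 320/20 = 16
Overall dilution factor = 6.4545 × 250 × 16 = 25818
Final = 10.0 mg/mL / 25818 = 0.0003873 mg/mL = 0.387 mg/L

0.387 mg/L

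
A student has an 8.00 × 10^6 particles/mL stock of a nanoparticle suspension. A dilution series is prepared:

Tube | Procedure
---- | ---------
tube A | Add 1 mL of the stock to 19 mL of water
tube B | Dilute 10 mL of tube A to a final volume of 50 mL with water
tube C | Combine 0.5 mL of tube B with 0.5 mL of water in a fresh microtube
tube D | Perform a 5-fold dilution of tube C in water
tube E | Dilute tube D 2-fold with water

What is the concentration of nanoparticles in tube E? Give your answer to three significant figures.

Step 1: 1 mL + 19 mL = 20 mL total → factor 20/1 = 20
Step 2: 10 mL brought to 50 mL → factor 50/10 = 5
Step 3: 0.5 mL + 0.5 mL = 1 mL total → factor 1/0.5 = 2
Step 4: 5-fold → factor 5
Step 5: 2-fold → factor 2
Overall dilution factor = 20 × 5 × 2 × 5 × 2 = 2000
Final = 8.00 × 10^6 particles/mL / 2000 = 4.00 × 10^3 particles/mL

4.00 × 10^3 particles/mL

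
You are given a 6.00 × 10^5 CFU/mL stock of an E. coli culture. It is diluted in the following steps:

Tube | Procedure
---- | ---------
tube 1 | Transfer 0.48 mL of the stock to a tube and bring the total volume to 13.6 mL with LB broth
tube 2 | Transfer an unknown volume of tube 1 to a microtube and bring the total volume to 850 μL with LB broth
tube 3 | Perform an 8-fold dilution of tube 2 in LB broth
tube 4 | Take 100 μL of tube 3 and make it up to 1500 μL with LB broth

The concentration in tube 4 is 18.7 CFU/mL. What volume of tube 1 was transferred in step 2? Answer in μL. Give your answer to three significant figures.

90.1 μL

Step 1: 0.48 mL brought to 13.6 mL → factor 13.6/0.48 = 28.333
Step 2: v brought to 850 μL → factor = 850 μL/v
Step 3: 8-fold → factor 8
Step 4: 100 μL brought to 1500 μL → factor 1500/100 = 15
Product of known-step factors = 3400
Overall factor = 6.00 × 10^5 CFU/mL / (18.7 CFU/mL) = 32086
Step-2 factor = 32086 / 3400 = 9.4369
v = 850 μL / 9.4369 = 90.1 μL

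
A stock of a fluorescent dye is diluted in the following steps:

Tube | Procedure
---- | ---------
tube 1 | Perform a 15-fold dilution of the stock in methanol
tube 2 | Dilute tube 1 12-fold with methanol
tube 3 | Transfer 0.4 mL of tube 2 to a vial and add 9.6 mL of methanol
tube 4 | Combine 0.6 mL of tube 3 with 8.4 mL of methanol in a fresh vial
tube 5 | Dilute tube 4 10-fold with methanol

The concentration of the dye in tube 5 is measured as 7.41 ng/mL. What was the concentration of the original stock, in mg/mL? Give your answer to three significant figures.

Step 1: 15-fold → factor 15
Step 2: 12-fold → factor 12
Step 3: 0.4 mL + 9.6 mL = 10 mL total → factor 10/0.4 = 25
Step 4: 0.6 mL + 8.4 mL = 9 mL total → factor 9/0.6 = 15
Step 5: 10-fold → factor 10
Overall dilution factor = 15 × 12 × 25 × 15 × 10 = 6.75 × 10^5
Stock = 7.41 ng/mL × 6.75 × 10^5 = 5.002 × 10^6 ng/mL = 5.00 mg/mL

5.00 mg/mL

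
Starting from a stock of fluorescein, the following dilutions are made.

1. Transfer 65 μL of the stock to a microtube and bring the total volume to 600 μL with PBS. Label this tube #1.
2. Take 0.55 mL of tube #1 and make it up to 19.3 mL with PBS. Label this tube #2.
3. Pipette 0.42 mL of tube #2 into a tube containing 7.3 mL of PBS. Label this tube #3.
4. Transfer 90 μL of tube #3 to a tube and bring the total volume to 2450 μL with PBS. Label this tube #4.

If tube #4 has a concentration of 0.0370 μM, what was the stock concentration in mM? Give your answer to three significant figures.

6.00 mM

Step 1: 65 μL brought to 600 μL → factor 600/65 = 9.2308
Step 2: 0.55 mL brought to 19.3 mL → factor 19.3/0.55 = 35.091
Step 3: 0.42 mL + 7.3 mL = 7.72 mL total → factor 7.72/0.42 = 18.381
Step 4: 90 μL brought to 2450 μL → factor 2450/90 = 27.222
Overall dilution factor = 9.2308 × 35.091 × 18.381 × 27.222 = 1.6208 × 10^5
Stock = 0.0370 μM × 1.6208 × 10^5 = 5997 μM = 6.00 mM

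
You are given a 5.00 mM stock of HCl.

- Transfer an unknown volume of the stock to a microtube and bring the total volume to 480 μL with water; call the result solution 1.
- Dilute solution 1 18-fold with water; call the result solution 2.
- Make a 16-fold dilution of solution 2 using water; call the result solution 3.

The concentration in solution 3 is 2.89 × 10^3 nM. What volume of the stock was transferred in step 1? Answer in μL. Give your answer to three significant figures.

Step 1: v brought to 480 μL → factor = 480 μL/v
Step 2: 18-fold → factor 18
Step 3: 16-fold → factor 16
Product of known-step factors = 288
Overall factor = 5.00 mM / (2.89 × 10^3 nM) = 1730.1
Step-1 factor = 1730.1 / 288 = 6.0073
v = 480 μL / 6.0073 = 79.9 μL

79.9 μL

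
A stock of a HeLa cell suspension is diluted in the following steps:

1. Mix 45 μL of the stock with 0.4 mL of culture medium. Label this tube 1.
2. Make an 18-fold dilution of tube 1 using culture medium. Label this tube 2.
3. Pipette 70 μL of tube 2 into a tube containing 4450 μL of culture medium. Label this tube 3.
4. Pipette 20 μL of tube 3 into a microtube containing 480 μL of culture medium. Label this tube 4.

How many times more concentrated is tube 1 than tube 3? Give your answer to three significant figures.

1.16 × 10^3

Step 1: 45 μL + 0.4 mL = 445 μL total → factor 445/45 = 9.8889
Step 2: 18-fold → factor 18
Step 3: 70 μL + 4450 μL = 4520 μL total → factor 4520/70 = 64.571
Dilution factor to tube 1 = 9.8889; to tube 3 = 11494
[tube 1]/[tube 3] = (factor to tube 3)/(factor to tube 1) = 11494/9.8889 = 1.16 × 10^3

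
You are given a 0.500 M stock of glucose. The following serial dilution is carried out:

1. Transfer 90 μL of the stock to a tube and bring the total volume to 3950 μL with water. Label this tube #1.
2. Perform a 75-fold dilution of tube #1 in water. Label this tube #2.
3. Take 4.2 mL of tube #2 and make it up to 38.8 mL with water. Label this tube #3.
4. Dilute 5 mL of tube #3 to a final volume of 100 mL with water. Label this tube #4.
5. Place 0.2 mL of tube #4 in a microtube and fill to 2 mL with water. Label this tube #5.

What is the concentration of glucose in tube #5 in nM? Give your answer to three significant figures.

Step 1: 90 μL brought to 3950 μL → factor 3950/90 = 43.889
Step 2: 75-fold → factor 75
Step 3: 4.2 mL brought to 38.8 mL → factor 38.8/4.2 = 9.2381
Step 4: 5 mL brought to 100 mL → factor 100/5 = 20
Step 5: 0.2 mL brought to 2 mL → factor 2/0.2 = 10
Overall dilution factor = 43.889 × 75 × 9.2381 × 20 × 10 = 6.0817 × 10^6
Final = 0.500 M / 6.0817 × 10^6 = 8.221 × 10^-8 M = 82.2 nM

82.2 nM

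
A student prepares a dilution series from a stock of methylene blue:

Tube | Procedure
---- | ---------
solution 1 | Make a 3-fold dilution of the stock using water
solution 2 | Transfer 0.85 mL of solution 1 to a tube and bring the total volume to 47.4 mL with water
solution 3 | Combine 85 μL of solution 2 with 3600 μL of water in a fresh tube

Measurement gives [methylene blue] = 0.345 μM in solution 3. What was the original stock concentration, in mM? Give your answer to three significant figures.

Step 1: 3-fold → factor 3
Step 2: 0.85 mL brought to 47.4 mL → factor 47.4/0.85 = 55.765
Step 3: 85 μL + 3600 μL = 3685 μL total → factor 3685/85 = 43.353
Overall dilution factor = 3 × 55.765 × 43.353 = 7252.7
Stock = 0.345 μM × 7252.7 = 2502 μM = 2.50 mM

2.50 mM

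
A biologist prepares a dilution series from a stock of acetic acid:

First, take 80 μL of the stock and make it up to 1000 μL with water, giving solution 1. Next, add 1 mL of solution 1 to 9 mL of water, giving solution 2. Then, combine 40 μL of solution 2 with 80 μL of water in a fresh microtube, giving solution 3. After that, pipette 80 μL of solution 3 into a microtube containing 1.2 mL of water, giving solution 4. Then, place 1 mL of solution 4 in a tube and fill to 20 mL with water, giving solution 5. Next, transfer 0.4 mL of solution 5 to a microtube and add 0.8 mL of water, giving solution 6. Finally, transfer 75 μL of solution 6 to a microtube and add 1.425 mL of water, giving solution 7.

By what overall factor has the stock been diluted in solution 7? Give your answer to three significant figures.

7.20 × 10^6

Step 1: 80 μL brought to 1000 μL → factor 1000/80 = 12.5
Step 2: 1 mL + 9 mL = 10 mL total → factor 10/1 = 10
Step 3: 40 μL + 80 μL = 120 μL total → factor 120/40 = 3
Step 4: 80 μL + 1.2 mL = 1280 μL total → factor 1280/80 = 16
Step 5: 1 mL brought to 20 mL → factor 20/1 = 20
Step 6: 0.4 mL + 0.8 mL = 1.2 mL total → factor 1.2/0.4 = 3
Step 7: 75 μL + 1.425 mL = 1500 μL total → factor 1500/75 = 20
Overall dilution factor = 12.5 × 10 × 3 × 16 × 20 × 3 × 20 = 7.2 × 10^6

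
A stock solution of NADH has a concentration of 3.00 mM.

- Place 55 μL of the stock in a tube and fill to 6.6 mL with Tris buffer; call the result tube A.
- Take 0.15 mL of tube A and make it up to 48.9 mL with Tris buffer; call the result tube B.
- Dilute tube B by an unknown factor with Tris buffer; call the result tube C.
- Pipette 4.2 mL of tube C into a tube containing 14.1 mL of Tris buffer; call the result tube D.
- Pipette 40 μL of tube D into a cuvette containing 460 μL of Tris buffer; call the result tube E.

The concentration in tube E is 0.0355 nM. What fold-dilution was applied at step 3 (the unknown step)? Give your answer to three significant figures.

Step 1: 55 μL brought to 6.6 mL → factor 6600/55 = 120
Step 2: 0.15 mL brought to 48.9 mL → factor 48.9/0.15 = 326
Step 3: unknown factor x
Step 4: 4.2 mL + 14.1 mL = 18.3 mL total → factor 18.3/4.2 = 4.3571
Step 5: 40 μL + 460 μL = 500 μL total → factor 500/40 = 12.5
Product of known-step factors = 2.1306 × 10^6
Overall factor = 3.00 mM / (0.0355 nM) = 8.4507 × 10^7
x = 8.4507 × 10^7 / 2.1306 × 10^6 = 39.7

39.7-fold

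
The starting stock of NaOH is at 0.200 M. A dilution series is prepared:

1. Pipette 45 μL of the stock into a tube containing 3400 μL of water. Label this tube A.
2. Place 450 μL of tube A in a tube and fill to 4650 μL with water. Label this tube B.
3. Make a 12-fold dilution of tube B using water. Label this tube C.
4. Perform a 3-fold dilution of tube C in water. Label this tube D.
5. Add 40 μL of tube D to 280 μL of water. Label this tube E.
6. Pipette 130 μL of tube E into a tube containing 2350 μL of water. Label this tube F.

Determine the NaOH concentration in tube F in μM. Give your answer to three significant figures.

Step 1: 45 μL + 3400 μL = 3445 μL total → factor 3445/45 = 76.556
Step 2: 450 μL brought to 4650 μL → factor 4650/450 = 10.333
Step 3: 12-fold → factor 12
Step 4: 3-fold → factor 3
Step 5: 40 μL + 280 μL = 320 μL total → factor 320/40 = 8
Step 6: 130 μL + 2350 μL = 2480 μL total → factor 2480/130 = 19.077
Overall dilution factor = 76.556 × 10.333 × 12 × 3 × 8 × 19.077 = 4.3463 × 10^6
Final = 0.200 M / 4.3463 × 10^6 = 4.602 × 10^-8 M = 0.0460 μM

0.0460 μM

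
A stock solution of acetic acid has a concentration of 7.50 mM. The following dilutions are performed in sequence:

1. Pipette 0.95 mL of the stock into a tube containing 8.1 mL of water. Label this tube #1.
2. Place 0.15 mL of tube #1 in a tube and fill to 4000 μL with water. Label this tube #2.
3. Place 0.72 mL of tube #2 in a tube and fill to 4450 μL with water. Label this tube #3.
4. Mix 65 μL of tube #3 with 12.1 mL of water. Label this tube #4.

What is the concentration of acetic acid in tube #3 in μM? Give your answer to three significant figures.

4.78 μM

Step 1: 0.95 mL + 8.1 mL = 9.05 mL total → factor 9.05/0.95 = 9.5263
Step 2: 0.15 mL brought to 4000 μL → factor 4/0.15 = 26.667
Step 3: 0.72 mL brought to 4450 μL → factor 4.45/0.72 = 6.1806
Dilution factor through tube #3 = 9.5263 × 26.667 × 6.1806 = 1570.1
[tube #3] = 7.50 mM / 1570.1 = 0.004777 mM = 4.78 μM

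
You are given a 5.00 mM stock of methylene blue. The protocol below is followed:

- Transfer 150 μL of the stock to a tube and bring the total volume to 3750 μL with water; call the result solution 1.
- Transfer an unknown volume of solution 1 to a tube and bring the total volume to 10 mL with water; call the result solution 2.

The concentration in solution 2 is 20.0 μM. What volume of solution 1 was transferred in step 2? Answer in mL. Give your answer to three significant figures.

Step 1: 150 μL brought to 3750 μL → factor 3750/150 = 25
Step 2: v brought to 10 mL → factor = 10 mL/v
Product of known-step factors = 25
Overall factor = 5.00 mM / (20.0 μM) = 250
Step-2 factor = 250 / 25 = 10
v = 10 mL / 10 = 1.00 mL

1.00 mL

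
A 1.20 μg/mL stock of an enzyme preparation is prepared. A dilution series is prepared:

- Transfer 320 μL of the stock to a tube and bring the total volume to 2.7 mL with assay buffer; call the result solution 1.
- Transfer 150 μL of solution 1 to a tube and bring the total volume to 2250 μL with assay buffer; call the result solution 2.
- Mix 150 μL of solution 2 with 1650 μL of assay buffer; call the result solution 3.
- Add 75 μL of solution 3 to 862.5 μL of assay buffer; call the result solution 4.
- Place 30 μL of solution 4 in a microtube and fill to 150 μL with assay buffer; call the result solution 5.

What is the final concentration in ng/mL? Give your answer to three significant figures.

Step 1: 320 μL brought to 2.7 mL → factor 2700/320 = 8.4375
Step 2: 150 μL brought to 2250 μL → factor 2250/150 = 15
Step 3: 150 μL + 1650 μL = 1800 μL total → factor 1800/150 = 12
Step 4: 75 μL + 862.5 μL = 937.5 μL total → factor 937.5/75 = 12.5
Step 5: 30 μL brought to 150 μL → factor 150/30 = 5
Overall dilution factor = 8.4375 × 15 × 12 × 12.5 × 5 = 94922
Final = 1.20 μg/mL / 94922 = 1.264 × 10^-5 μg/mL = 0.0126 ng/mL

0.0126 ng/mL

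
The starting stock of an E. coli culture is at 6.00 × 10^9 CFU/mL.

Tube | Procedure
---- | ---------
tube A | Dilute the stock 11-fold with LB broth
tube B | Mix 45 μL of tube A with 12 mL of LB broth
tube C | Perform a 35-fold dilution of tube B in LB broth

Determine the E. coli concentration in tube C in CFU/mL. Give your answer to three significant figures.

5.82 × 10^4 CFU/mL

Step 1: 11-fold → factor 11
Step 2: 45 μL + 12 mL = 12045 μL total → factor 12045/45 = 267.67
Step 3: 35-fold → factor 35
Overall dilution factor = 11 × 267.67 × 35 = 1.0305 × 10^5
Final = 6.00 × 10^9 CFU/mL / 1.0305 × 10^5 = 5.82 × 10^4 CFU/mL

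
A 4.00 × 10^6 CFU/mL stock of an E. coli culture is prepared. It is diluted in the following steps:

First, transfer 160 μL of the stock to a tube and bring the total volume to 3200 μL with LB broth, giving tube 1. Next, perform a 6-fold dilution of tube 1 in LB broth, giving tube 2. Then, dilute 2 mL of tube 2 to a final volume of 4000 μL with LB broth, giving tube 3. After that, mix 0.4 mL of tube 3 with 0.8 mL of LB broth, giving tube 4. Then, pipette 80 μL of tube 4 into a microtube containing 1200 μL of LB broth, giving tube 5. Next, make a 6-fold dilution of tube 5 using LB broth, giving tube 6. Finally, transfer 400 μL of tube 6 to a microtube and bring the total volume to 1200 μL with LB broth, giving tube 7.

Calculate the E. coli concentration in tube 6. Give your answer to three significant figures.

Step 1: 160 μL brought to 3200 μL → factor 3200/160 = 20
Step 2: 6-fold → factor 6
Step 3: 2 mL brought to 4000 μL → factor 4/2 = 2
Step 4: 0.4 mL + 0.8 mL = 1.2 mL total → factor 1.2/0.4 = 3
Step 5: 80 μL + 1200 μL = 1280 μL total → factor 1280/80 = 16
Step 6: 6-fold → factor 6
Dilution factor through tube 6 = 20 × 6 × 2 × 3 × 16 × 6 = 69120
[tube 6] = 4.00 × 10^6 CFU/mL / 69120 = 57.9 CFU/mL

57.9 CFU/mL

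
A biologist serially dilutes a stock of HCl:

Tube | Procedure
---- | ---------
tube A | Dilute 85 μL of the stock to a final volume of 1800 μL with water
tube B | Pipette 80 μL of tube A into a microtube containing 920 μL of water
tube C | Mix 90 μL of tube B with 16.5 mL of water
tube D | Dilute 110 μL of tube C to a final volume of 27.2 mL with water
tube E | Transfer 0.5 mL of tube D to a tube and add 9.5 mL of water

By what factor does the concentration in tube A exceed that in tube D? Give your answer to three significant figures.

Step 1: 85 μL brought to 1800 μL → factor 1800/85 = 21.176
Step 2: 80 μL + 920 μL = 1000 μL total → factor 1000/80 = 12.5
Step 3: 90 μL + 16.5 mL = 16590 μL total → factor 16590/90 = 184.33
Step 4: 110 μL brought to 27.2 mL → factor 27200/110 = 247.27
Dilution factor to tube A = 21.176; to tube D = 1.2065 × 10^7
[tube A]/[tube D] = (factor to tube D)/(factor to tube A) = 1.2065 × 10^7/21.176 = 5.70 × 10^5

5.70 × 10^5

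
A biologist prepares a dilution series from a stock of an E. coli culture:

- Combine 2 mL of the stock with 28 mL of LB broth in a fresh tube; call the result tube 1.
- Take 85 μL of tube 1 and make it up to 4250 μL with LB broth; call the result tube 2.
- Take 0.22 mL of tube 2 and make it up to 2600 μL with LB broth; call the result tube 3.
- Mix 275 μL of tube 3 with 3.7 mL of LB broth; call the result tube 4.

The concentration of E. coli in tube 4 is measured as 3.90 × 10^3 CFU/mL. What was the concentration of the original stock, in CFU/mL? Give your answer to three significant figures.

5.00 × 10^8 CFU/mL

Step 1: 2 mL + 28 mL = 30 mL total → factor 30/2 = 15
Step 2: 85 μL brought to 4250 μL → factor 4250/85 = 50
Step 3: 0.22 mL brought to 2600 μL → factor 2.6/0.22 = 11.818
Step 4: 275 μL + 3.7 mL = 3975 μL total → factor 3975/275 = 14.455
Overall dilution factor = 15 × 50 × 11.818 × 14.455 = 1.2812 × 10^5
Stock = 3.90 × 10^3 CFU/mL × 1.2812 × 10^5 = 5.00 × 10^8 CFU/mL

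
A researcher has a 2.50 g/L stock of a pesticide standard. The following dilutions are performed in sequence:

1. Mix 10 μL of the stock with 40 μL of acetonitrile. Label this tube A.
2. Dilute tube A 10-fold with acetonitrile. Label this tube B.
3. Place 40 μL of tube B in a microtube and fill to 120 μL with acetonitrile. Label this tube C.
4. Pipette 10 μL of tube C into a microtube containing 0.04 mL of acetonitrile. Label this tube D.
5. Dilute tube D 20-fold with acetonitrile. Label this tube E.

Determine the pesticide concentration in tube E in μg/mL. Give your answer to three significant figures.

Step 1: 10 μL + 40 μL = 50 μL total → factor 50/10 = 5
Step 2: 10-fold → factor 10
Step 3: 40 μL brought to 120 μL → factor 120/40 = 3
Step 4: 10 μL + 0.04 mL = 50 μL total → factor 50/10 = 5
Step 5: 20-fold → factor 20
Overall dilution factor = 5 × 10 × 3 × 5 × 20 = 15000
Final = 2.50 g/L / 15000 = 0.0001667 g/L = 0.167 μg/mL

0.167 μg/mL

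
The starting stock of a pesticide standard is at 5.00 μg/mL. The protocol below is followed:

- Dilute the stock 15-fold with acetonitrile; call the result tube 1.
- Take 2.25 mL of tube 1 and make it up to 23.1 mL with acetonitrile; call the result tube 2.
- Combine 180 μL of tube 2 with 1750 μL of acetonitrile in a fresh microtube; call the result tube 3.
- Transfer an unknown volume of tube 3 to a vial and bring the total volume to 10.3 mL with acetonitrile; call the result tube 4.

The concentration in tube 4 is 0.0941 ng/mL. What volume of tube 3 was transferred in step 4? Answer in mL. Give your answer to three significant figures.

Step 1: 15-fold → factor 15
Step 2: 2.25 mL brought to 23.1 mL → factor 23.1/2.25 = 10.267
Step 3: 180 μL + 1750 μL = 1930 μL total → factor 1930/180 = 10.722
Step 4: v brought to 10.3 mL → factor = 10.3 mL/v
Product of known-step factors = 1651.2
Overall factor = 5.00 μg/mL / (0.0941 ng/mL) = 53135
Step-4 factor = 53135 / 1651.2 = 32.179
v = 10.3 mL / 32.179 = 0.320 mL

0.320 mL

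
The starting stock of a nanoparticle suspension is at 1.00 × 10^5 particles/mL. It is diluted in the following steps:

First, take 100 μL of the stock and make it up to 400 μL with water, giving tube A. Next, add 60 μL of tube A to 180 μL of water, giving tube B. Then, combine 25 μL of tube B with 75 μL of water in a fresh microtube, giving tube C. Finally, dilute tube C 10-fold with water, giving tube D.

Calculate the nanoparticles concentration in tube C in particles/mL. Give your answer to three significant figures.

1.56 × 10^3 particles/mL

Step 1: 100 μL brought to 400 μL → factor 400/100 = 4
Step 2: 60 μL + 180 μL = 240 μL total → factor 240/60 = 4
Step 3: 25 μL + 75 μL = 100 μL total → factor 100/25 = 4
Dilution factor through tube C = 4 × 4 × 4 = 64
[tube C] = 1.00 × 10^5 particles/mL / 64 = 1.56 × 10^3 particles/mL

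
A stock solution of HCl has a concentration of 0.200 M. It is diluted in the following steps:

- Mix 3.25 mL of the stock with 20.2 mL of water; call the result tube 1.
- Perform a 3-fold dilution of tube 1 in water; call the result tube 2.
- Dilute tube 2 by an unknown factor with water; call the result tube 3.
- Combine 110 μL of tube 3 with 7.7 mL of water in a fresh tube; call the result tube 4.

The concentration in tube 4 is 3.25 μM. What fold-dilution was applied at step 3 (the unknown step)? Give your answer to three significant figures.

Step 1: 3.25 mL + 20.2 mL = 23.45 mL total → factor 23.45/3.25 = 7.2154
Step 2: 3-fold → factor 3
Step 3: unknown factor x
Step 4: 110 μL + 7.7 mL = 7810 μL total → factor 7810/110 = 71
Product of known-step factors = 1536.9
Overall factor = 0.200 M / (3.25 μM) = 61538
x = 61538 / 1536.9 = 40.0

40.0-fold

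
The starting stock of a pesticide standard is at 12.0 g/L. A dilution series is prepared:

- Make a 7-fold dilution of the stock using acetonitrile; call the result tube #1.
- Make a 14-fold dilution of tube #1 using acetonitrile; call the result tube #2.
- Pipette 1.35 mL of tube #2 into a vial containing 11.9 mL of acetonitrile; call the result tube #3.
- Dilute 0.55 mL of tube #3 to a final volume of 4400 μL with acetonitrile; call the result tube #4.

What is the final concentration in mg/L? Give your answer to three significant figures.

Step 1: 7-fold → factor 7
Step 2: 14-fold → factor 14
Step 3: 1.35 mL + 11.9 mL = 13.25 mL total → factor 13.25/1.35 = 9.8148
Step 4: 0.55 mL brought to 4400 μL → factor 4.4/0.55 = 8
Overall dilution factor = 7 × 14 × 9.8148 × 8 = 7694.8
Final = 12.0 g/L / 7694.8 = 0.001559 g/L = 1.56 mg/L

1.56 mg/L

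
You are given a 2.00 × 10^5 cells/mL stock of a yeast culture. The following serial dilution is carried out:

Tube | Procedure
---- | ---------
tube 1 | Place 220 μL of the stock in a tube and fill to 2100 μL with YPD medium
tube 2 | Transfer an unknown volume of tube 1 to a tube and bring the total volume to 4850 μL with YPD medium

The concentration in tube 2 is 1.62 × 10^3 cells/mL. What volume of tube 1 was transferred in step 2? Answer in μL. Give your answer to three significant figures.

Step 1: 220 μL brought to 2100 μL → factor 2100/220 = 9.5455
Step 2: v brought to 4850 μL → factor = 4850 μL/v
Product of known-step factors = 9.5455
Overall factor = 2.00 × 10^5 cells/mL / (1.62 × 10^3 cells/mL) = 123.46
Step-2 factor = 123.46 / 9.5455 = 12.934
v = 4850 μL / 12.934 = 375 μL

375 μL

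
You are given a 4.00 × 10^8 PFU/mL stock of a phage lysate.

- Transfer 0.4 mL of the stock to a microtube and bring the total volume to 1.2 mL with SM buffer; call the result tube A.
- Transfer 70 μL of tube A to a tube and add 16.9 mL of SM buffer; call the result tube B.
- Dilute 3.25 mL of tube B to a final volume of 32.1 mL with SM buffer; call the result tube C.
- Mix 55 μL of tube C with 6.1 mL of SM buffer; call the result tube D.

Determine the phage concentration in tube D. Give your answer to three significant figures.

498 PFU/mL

Step 1: 0.4 mL brought to 1.2 mL → factor 1.2/0.4 = 3
Step 2: 70 μL + 16.9 mL = 16970 μL total → factor 16970/70 = 242.43
Step 3: 3.25 mL brought to 32.1 mL → factor 32.1/3.25 = 9.8769
Step 4: 55 μL + 6.1 mL = 6155 μL total → factor 6155/55 = 111.91
Overall dilution factor = 3 × 242.43 × 9.8769 × 111.91 = 8.0388 × 10^5
Final = 4.00 × 10^8 PFU/mL / 8.0388 × 10^5 = 498 PFU/mL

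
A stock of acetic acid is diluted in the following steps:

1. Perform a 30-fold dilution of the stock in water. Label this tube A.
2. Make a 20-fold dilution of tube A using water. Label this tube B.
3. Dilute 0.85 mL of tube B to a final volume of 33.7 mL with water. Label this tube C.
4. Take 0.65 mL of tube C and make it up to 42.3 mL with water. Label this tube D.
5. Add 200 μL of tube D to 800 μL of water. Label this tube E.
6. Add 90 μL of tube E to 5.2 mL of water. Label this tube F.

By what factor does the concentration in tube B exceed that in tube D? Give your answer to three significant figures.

Step 1: 30-fold → factor 30
Step 2: 20-fold → factor 20
Step 3: 0.85 mL brought to 33.7 mL → factor 33.7/0.85 = 39.647
Step 4: 0.65 mL brought to 42.3 mL → factor 42.3/0.65 = 65.077
Dilution factor to tube B = 600; to tube D = 1.5481 × 10^6
[tube B]/[tube D] = (factor to tube D)/(factor to tube B) = 1.5481 × 10^6/600 = 2.58 × 10^3

2.58 × 10^3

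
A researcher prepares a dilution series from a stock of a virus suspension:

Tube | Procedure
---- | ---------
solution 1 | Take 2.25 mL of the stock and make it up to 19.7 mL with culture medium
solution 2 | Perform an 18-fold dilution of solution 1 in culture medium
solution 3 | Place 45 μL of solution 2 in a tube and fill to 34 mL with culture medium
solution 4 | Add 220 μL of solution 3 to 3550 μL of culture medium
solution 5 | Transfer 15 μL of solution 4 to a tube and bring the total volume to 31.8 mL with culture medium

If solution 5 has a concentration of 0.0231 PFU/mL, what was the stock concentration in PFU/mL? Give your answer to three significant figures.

9.99 × 10^7 PFU/mL

Step 1: 2.25 mL brought to 19.7 mL → factor 19.7/2.25 = 8.7556
Step 2: 18-fold → factor 18
Step 3: 45 μL brought to 34 mL → factor 34000/45 = 755.56
Step 4: 220 μL + 3550 μL = 3770 μL total → factor 3770/220 = 17.136
Step 5: 15 μL brought to 31.8 mL → factor 31800/15 = 2120
Overall dilution factor = 8.7556 × 18 × 755.56 × 17.136 × 2120 = 4.3259 × 10^9
Stock = 0.0231 PFU/mL × 4.3259 × 10^9 = 9.99 × 10^7 PFU/mL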